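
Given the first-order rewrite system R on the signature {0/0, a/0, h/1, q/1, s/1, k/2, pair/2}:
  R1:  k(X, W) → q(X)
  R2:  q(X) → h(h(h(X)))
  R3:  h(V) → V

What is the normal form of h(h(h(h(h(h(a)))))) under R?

a

1. h(h(h(h(h(h(a))))))  →  h(h(h(h(h(a)))))   [R3 at ε]
2. h(h(h(h(h(a)))))  →  h(h(h(h(a))))   [R3 at ε]
3. h(h(h(h(a))))  →  h(h(h(a)))   [R3 at ε]
4. h(h(h(a)))  →  h(h(a))   [R3 at ε]
5. h(h(a))  →  h(a)   [R3 at ε]
6. h(a)  →  a   [R3 at ε]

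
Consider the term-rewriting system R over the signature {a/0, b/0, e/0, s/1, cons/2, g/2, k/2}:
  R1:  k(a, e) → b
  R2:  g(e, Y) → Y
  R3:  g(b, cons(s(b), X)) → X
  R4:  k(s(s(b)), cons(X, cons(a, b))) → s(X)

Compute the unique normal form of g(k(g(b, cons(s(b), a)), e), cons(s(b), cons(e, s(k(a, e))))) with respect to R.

cons(e, s(b))

1. g(k(g(b, cons(s(b), a)), e), cons(s(b), cons(e, s(k(a, e)))))  →  g(k(a, e), cons(s(b), cons(e, s(k(a, e)))))   [R3 at 1.1]
2. g(k(a, e), cons(s(b), cons(e, s(k(a, e)))))  →  g(b, cons(s(b), cons(e, s(k(a, e)))))   [R1 at 1]
3. g(b, cons(s(b), cons(e, s(k(a, e)))))  →  cons(e, s(k(a, e)))   [R3 at ε]
4. cons(e, s(k(a, e)))  →  cons(e, s(b))   [R1 at 2.1]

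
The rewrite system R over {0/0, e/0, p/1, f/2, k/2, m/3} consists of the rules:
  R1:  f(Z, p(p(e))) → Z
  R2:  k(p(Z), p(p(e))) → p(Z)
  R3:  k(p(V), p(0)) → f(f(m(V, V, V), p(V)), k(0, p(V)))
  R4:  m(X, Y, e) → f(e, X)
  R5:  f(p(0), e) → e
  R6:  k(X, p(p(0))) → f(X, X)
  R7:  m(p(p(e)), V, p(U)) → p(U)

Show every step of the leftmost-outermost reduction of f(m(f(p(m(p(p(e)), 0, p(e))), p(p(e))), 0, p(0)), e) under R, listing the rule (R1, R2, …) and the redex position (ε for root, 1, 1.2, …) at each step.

1. f(m(f(p(m(p(p(e)), 0, p(e))), p(p(e))), 0, p(0)), e)  →  f(m(p(m(p(p(e)), 0, p(e))), 0, p(0)), e)   [R1 at 1.1]
2. f(m(p(m(p(p(e)), 0, p(e))), 0, p(0)), e)  →  f(m(p(p(e)), 0, p(0)), e)   [R7 at 1.1.1]
3. f(m(p(p(e)), 0, p(0)), e)  →  f(p(0), e)   [R7 at 1]
4. f(p(0), e)  →  e   [R5 at ε]

e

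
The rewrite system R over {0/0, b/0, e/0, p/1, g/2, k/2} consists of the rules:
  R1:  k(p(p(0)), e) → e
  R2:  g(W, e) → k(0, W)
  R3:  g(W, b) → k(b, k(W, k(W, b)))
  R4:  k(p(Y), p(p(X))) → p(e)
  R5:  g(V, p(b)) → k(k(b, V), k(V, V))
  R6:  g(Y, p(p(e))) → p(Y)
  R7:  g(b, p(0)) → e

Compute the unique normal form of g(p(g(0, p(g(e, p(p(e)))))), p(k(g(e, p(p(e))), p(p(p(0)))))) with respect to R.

1. g(p(g(0, p(g(e, p(p(e)))))), p(k(g(e, p(p(e))), p(p(p(0))))))  →  g(p(g(0, p(p(e)))), p(k(g(e, p(p(e))), p(p(p(0))))))   [R6 at 1.1.2.1]
2. g(p(g(0, p(p(e)))), p(k(g(e, p(p(e))), p(p(p(0))))))  →  g(p(p(0)), p(k(g(e, p(p(e))), p(p(p(0))))))   [R6 at 1.1]
3. g(p(p(0)), p(k(g(e, p(p(e))), p(p(p(0))))))  →  g(p(p(0)), p(k(p(e), p(p(p(0))))))   [R6 at 2.1.1]
4. g(p(p(0)), p(k(p(e), p(p(p(0))))))  →  g(p(p(0)), p(p(e)))   [R4 at 2.1]
5. g(p(p(0)), p(p(e)))  →  p(p(p(0)))   [R6 at ε]

p(p(p(0)))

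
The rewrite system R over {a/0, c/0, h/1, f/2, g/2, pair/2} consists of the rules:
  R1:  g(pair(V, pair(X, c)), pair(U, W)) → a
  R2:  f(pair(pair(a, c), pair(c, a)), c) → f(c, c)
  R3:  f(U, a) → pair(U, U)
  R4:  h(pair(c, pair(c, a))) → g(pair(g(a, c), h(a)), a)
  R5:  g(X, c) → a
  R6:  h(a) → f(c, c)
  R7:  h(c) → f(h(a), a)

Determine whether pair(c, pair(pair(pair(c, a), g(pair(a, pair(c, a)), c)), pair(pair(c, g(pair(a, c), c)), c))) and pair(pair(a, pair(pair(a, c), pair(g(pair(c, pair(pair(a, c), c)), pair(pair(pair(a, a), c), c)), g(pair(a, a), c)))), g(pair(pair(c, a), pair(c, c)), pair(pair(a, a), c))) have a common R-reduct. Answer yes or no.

no — NF(t₁) = pair(c, pair(pair(pair(c, a), a), pair(pair(c, a), c))), NF(t₂) = pair(pair(a, pair(pair(a, c), pair(a, a))), a)

Reduce t₁ = pair(c, pair(pair(pair(c, a), g(pair(a, pair(c, a)), c)), pair(pair(c, g(pair(a, c), c)), c))):
1. pair(c, pair(pair(pair(c, a), g(pair(a, pair(c, a)), c)), pair(pair(c, g(pair(a, c), c)), c)))  →  pair(c, pair(pair(pair(c, a), a), pair(pair(c, g(pair(a, c), c)), c)))   [R5 at 2.1.2]
2. pair(c, pair(pair(pair(c, a), a), pair(pair(c, g(pair(a, c), c)), c)))  →  pair(c, pair(pair(pair(c, a), a), pair(pair(c, a), c)))   [R5 at 2.2.1.2]

Reduce t₂ = pair(pair(a, pair(pair(a, c), pair(g(pair(c, pair(pair(a, c), c)), pair(pair(pair(a, a), c), c)), g(pair(a, a), c)))), g(pair(pair(c, a), pair(c, c)), pair(pair(a, a), c))):
1. pair(pair(a, pair(pair(a, c), pair(g(pair(c, pair(pair(a, c), c)), pair(pair(pair(a, a), c), c)), g(pair(a, a), c)))), g(pair(pair(c, a), pair(c, c)), pair(pair(a, a), c)))  →  pair(pair(a, pair(pair(a, c), pair(a, g(pair(a, a), c)))), g(pair(pair(c, a), pair(c, c)), pair(pair(a, a), c)))   [R1 at 1.2.2.1]
2. pair(pair(a, pair(pair(a, c), pair(a, g(pair(a, a), c)))), g(pair(pair(c, a), pair(c, c)), pair(pair(a, a), c)))  →  pair(pair(a, pair(pair(a, c), pair(a, a))), g(pair(pair(c, a), pair(c, c)), pair(pair(a, a), c)))   [R5 at 1.2.2.2]
3. pair(pair(a, pair(pair(a, c), pair(a, a))), g(pair(pair(c, a), pair(c, c)), pair(pair(a, a), c)))  →  pair(pair(a, pair(pair(a, c), pair(a, a))), a)   [R1 at 2]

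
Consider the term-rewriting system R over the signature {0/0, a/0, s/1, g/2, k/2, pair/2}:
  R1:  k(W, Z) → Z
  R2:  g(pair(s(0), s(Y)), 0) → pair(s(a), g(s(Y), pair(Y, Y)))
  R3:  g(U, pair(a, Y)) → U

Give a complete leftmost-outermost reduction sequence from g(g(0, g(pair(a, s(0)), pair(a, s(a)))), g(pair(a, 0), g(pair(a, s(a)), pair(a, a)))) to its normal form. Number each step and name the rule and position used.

1. g(g(0, g(pair(a, s(0)), pair(a, s(a)))), g(pair(a, 0), g(pair(a, s(a)), pair(a, a))))  →  g(g(0, pair(a, s(0))), g(pair(a, 0), g(pair(a, s(a)), pair(a, a))))   [R3 at 1.2]
2. g(g(0, pair(a, s(0))), g(pair(a, 0), g(pair(a, s(a)), pair(a, a))))  →  g(0, g(pair(a, 0), g(pair(a, s(a)), pair(a, a))))   [R3 at 1]
3. g(0, g(pair(a, 0), g(pair(a, s(a)), pair(a, a))))  →  g(0, g(pair(a, 0), pair(a, s(a))))   [R3 at 2.2]
4. g(0, g(pair(a, 0), pair(a, s(a))))  →  g(0, pair(a, 0))   [R3 at 2]
5. g(0, pair(a, 0))  →  0   [R3 at ε]

0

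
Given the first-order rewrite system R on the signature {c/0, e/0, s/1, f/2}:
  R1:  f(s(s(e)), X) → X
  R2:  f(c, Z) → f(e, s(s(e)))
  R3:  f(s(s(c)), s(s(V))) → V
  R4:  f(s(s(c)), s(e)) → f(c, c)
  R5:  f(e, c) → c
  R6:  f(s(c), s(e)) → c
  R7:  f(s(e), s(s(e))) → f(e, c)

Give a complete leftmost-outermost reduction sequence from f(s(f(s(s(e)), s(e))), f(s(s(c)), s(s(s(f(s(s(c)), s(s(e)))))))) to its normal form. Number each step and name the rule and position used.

1. f(s(f(s(s(e)), s(e))), f(s(s(c)), s(s(s(f(s(s(c)), s(s(e))))))))  →  f(s(s(e)), f(s(s(c)), s(s(s(f(s(s(c)), s(s(e))))))))   [R1 at 1.1]
2. f(s(s(e)), f(s(s(c)), s(s(s(f(s(s(c)), s(s(e))))))))  →  f(s(s(c)), s(s(s(f(s(s(c)), s(s(e)))))))   [R1 at ε]
3. f(s(s(c)), s(s(s(f(s(s(c)), s(s(e)))))))  →  s(f(s(s(c)), s(s(e))))   [R3 at ε]
4. s(f(s(s(c)), s(s(e))))  →  s(e)   [R3 at 1]

s(e)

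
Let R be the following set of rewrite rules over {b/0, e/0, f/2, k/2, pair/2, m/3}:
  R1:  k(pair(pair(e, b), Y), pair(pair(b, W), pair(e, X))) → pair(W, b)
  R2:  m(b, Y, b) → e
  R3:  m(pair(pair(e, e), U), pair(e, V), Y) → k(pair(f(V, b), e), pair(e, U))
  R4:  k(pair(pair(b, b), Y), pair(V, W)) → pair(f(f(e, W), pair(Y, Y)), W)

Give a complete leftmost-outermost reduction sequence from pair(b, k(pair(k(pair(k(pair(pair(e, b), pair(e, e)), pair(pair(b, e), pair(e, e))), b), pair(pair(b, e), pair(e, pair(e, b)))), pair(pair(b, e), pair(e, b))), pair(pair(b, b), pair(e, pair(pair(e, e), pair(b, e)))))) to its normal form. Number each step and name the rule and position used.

1. pair(b, k(pair(k(pair(k(pair(pair(e, b), pair(e, e)), pair(pair(b, e), pair(e, e))), b), pair(pair(b, e), pair(e, pair(e, b)))), pair(pair(b, e), pair(e, b))), pair(pair(b, b), pair(e, pair(pair(e, e), pair(b, e))))))  →  pair(b, k(pair(k(pair(pair(e, b), b), pair(pair(b, e), pair(e, pair(e, b)))), pair(pair(b, e), pair(e, b))), pair(pair(b, b), pair(e, pair(pair(e, e), pair(b, e))))))   [R1 at 2.1.1.1.1]
2. pair(b, k(pair(k(pair(pair(e, b), b), pair(pair(b, e), pair(e, pair(e, b)))), pair(pair(b, e), pair(e, b))), pair(pair(b, b), pair(e, pair(pair(e, e), pair(b, e))))))  →  pair(b, k(pair(pair(e, b), pair(pair(b, e), pair(e, b))), pair(pair(b, b), pair(e, pair(pair(e, e), pair(b, e))))))   [R1 at 2.1.1]
3. pair(b, k(pair(pair(e, b), pair(pair(b, e), pair(e, b))), pair(pair(b, b), pair(e, pair(pair(e, e), pair(b, e))))))  →  pair(b, pair(b, b))   [R1 at 2]

pair(b, pair(b, b))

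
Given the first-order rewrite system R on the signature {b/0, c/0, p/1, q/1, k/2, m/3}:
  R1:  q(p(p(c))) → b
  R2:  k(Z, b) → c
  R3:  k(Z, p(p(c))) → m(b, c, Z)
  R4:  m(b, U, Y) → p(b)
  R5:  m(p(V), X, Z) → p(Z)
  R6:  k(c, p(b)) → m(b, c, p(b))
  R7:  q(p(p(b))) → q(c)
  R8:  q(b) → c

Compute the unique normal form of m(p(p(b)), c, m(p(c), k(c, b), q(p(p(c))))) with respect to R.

1. m(p(p(b)), c, m(p(c), k(c, b), q(p(p(c)))))  →  p(m(p(c), k(c, b), q(p(p(c)))))   [R5 at ε]
2. p(m(p(c), k(c, b), q(p(p(c)))))  →  p(p(q(p(p(c)))))   [R5 at 1]
3. p(p(q(p(p(c)))))  →  p(p(b))   [R1 at 1.1]

p(p(b))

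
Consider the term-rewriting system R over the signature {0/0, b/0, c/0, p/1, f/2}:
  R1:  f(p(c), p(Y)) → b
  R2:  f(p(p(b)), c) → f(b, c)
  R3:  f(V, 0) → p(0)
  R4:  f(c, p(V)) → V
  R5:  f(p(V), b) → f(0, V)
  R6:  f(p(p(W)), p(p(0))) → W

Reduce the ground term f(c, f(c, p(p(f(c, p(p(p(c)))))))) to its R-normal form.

1. f(c, f(c, p(p(f(c, p(p(p(c))))))))  →  f(c, p(f(c, p(p(p(c))))))   [R4 at 2]
2. f(c, p(f(c, p(p(p(c))))))  →  f(c, p(p(p(c))))   [R4 at ε]
3. f(c, p(p(p(c))))  →  p(p(c))   [R4 at ε]

p(p(c))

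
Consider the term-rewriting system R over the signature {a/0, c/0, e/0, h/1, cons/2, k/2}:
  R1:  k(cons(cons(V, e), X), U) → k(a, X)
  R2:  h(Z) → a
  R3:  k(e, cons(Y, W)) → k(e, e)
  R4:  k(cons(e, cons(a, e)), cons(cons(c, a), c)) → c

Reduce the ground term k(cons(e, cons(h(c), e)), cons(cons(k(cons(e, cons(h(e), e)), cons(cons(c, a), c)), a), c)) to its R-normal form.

c

1. k(cons(e, cons(h(c), e)), cons(cons(k(cons(e, cons(h(e), e)), cons(cons(c, a), c)), a), c))  →  k(cons(e, cons(a, e)), cons(cons(k(cons(e, cons(h(e), e)), cons(cons(c, a), c)), a), c))   [R2 at 1.2.1]
2. k(cons(e, cons(a, e)), cons(cons(k(cons(e, cons(h(e), e)), cons(cons(c, a), c)), a), c))  →  k(cons(e, cons(a, e)), cons(cons(k(cons(e, cons(a, e)), cons(cons(c, a), c)), a), c))   [R2 at 2.1.1.1.2.1]
3. k(cons(e, cons(a, e)), cons(cons(k(cons(e, cons(a, e)), cons(cons(c, a), c)), a), c))  →  k(cons(e, cons(a, e)), cons(cons(c, a), c))   [R4 at 2.1.1]
4. k(cons(e, cons(a, e)), cons(cons(c, a), c))  →  c   [R4 at ε]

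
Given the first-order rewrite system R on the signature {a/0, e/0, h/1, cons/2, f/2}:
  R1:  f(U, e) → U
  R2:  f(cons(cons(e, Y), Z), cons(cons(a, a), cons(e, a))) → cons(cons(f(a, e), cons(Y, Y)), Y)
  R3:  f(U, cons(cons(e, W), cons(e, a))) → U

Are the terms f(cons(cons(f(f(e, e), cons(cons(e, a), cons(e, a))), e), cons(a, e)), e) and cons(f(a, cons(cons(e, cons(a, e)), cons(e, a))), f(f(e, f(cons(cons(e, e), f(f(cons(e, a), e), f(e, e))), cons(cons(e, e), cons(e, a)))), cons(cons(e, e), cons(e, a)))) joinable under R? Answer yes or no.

Reduce t₁ = f(cons(cons(f(f(e, e), cons(cons(e, a), cons(e, a))), e), cons(a, e)), e):
1. f(cons(cons(f(f(e, e), cons(cons(e, a), cons(e, a))), e), cons(a, e)), e)  →  cons(cons(f(f(e, e), cons(cons(e, a), cons(e, a))), e), cons(a, e))   [R1 at ε]
2. cons(cons(f(f(e, e), cons(cons(e, a), cons(e, a))), e), cons(a, e))  →  cons(cons(f(e, e), e), cons(a, e))   [R3 at 1.1]
3. cons(cons(f(e, e), e), cons(a, e))  →  cons(cons(e, e), cons(a, e))   [R1 at 1.1]

Reduce t₂ = cons(f(a, cons(cons(e, cons(a, e)), cons(e, a))), f(f(e, f(cons(cons(e, e), f(f(cons(e, a), e), f(e, e))), cons(cons(e, e), cons(e, a)))), cons(cons(e, e), cons(e, a)))):
1. cons(f(a, cons(cons(e, cons(a, e)), cons(e, a))), f(f(e, f(cons(cons(e, e), f(f(cons(e, a), e), f(e, e))), cons(cons(e, e), cons(e, a)))), cons(cons(e, e), cons(e, a))))  →  cons(a, f(f(e, f(cons(cons(e, e), f(f(cons(e, a), e), f(e, e))), cons(cons(e, e), cons(e, a)))), cons(cons(e, e), cons(e, a))))   [R3 at 1]
2. cons(a, f(f(e, f(cons(cons(e, e), f(f(cons(e, a), e), f(e, e))), cons(cons(e, e), cons(e, a)))), cons(cons(e, e), cons(e, a))))  →  cons(a, f(e, f(cons(cons(e, e), f(f(cons(e, a), e), f(e, e))), cons(cons(e, e), cons(e, a)))))   [R3 at 2]
3. cons(a, f(e, f(cons(cons(e, e), f(f(cons(e, a), e), f(e, e))), cons(cons(e, e), cons(e, a)))))  →  cons(a, f(e, cons(cons(e, e), f(f(cons(e, a), e), f(e, e)))))   [R3 at 2.2]
4. cons(a, f(e, cons(cons(e, e), f(f(cons(e, a), e), f(e, e)))))  →  cons(a, f(e, cons(cons(e, e), f(cons(e, a), f(e, e)))))   [R1 at 2.2.2.1]
5. cons(a, f(e, cons(cons(e, e), f(cons(e, a), f(e, e)))))  →  cons(a, f(e, cons(cons(e, e), f(cons(e, a), e))))   [R1 at 2.2.2.2]
6. cons(a, f(e, cons(cons(e, e), f(cons(e, a), e))))  →  cons(a, f(e, cons(cons(e, e), cons(e, a))))   [R1 at 2.2.2]
7. cons(a, f(e, cons(cons(e, e), cons(e, a))))  →  cons(a, e)   [R3 at 2]

no — NF(t₁) = cons(cons(e, e), cons(a, e)), NF(t₂) = cons(a, e)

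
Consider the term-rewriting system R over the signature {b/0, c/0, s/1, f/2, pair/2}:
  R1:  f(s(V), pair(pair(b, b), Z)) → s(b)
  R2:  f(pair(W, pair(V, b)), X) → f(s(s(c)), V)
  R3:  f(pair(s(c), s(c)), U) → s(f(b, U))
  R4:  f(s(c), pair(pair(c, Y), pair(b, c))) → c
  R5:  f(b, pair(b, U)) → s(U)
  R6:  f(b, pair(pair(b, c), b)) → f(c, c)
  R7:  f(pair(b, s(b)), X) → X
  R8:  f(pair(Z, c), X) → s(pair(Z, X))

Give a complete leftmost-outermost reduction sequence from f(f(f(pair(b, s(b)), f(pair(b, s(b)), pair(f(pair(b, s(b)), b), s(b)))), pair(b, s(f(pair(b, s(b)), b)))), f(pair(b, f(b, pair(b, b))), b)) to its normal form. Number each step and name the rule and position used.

b

1. f(f(f(pair(b, s(b)), f(pair(b, s(b)), pair(f(pair(b, s(b)), b), s(b)))), pair(b, s(f(pair(b, s(b)), b)))), f(pair(b, f(b, pair(b, b))), b))  →  f(f(f(pair(b, s(b)), pair(f(pair(b, s(b)), b), s(b))), pair(b, s(f(pair(b, s(b)), b)))), f(pair(b, f(b, pair(b, b))), b))   [R7 at 1.1]
2. f(f(f(pair(b, s(b)), pair(f(pair(b, s(b)), b), s(b))), pair(b, s(f(pair(b, s(b)), b)))), f(pair(b, f(b, pair(b, b))), b))  →  f(f(pair(f(pair(b, s(b)), b), s(b)), pair(b, s(f(pair(b, s(b)), b)))), f(pair(b, f(b, pair(b, b))), b))   [R7 at 1.1]
3. f(f(pair(f(pair(b, s(b)), b), s(b)), pair(b, s(f(pair(b, s(b)), b)))), f(pair(b, f(b, pair(b, b))), b))  →  f(f(pair(b, s(b)), pair(b, s(f(pair(b, s(b)), b)))), f(pair(b, f(b, pair(b, b))), b))   [R7 at 1.1.1]
4. f(f(pair(b, s(b)), pair(b, s(f(pair(b, s(b)), b)))), f(pair(b, f(b, pair(b, b))), b))  →  f(pair(b, s(f(pair(b, s(b)), b))), f(pair(b, f(b, pair(b, b))), b))   [R7 at 1]
5. f(pair(b, s(f(pair(b, s(b)), b))), f(pair(b, f(b, pair(b, b))), b))  →  f(pair(b, s(b)), f(pair(b, f(b, pair(b, b))), b))   [R7 at 1.2.1]
6. f(pair(b, s(b)), f(pair(b, f(b, pair(b, b))), b))  →  f(pair(b, f(b, pair(b, b))), b)   [R7 at ε]
7. f(pair(b, f(b, pair(b, b))), b)  →  f(pair(b, s(b)), b)   [R5 at 1.2]
8. f(pair(b, s(b)), b)  →  b   [R7 at ε]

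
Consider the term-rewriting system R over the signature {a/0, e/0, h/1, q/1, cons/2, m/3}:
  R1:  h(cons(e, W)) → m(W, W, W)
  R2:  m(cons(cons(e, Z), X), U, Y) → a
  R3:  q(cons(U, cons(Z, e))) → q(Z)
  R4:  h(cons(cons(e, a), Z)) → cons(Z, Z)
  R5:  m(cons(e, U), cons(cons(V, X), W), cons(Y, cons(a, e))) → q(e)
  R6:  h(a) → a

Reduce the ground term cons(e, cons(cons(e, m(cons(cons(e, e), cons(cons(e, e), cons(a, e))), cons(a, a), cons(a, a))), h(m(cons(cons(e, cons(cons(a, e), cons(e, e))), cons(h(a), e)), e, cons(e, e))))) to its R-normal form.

1. cons(e, cons(cons(e, m(cons(cons(e, e), cons(cons(e, e), cons(a, e))), cons(a, a), cons(a, a))), h(m(cons(cons(e, cons(cons(a, e), cons(e, e))), cons(h(a), e)), e, cons(e, e)))))  →  cons(e, cons(cons(e, a), h(m(cons(cons(e, cons(cons(a, e), cons(e, e))), cons(h(a), e)), e, cons(e, e)))))   [R2 at 2.1.2]
2. cons(e, cons(cons(e, a), h(m(cons(cons(e, cons(cons(a, e), cons(e, e))), cons(h(a), e)), e, cons(e, e)))))  →  cons(e, cons(cons(e, a), h(a)))   [R2 at 2.2.1]
3. cons(e, cons(cons(e, a), h(a)))  →  cons(e, cons(cons(e, a), a))   [R6 at 2.2]

cons(e, cons(cons(e, a), a))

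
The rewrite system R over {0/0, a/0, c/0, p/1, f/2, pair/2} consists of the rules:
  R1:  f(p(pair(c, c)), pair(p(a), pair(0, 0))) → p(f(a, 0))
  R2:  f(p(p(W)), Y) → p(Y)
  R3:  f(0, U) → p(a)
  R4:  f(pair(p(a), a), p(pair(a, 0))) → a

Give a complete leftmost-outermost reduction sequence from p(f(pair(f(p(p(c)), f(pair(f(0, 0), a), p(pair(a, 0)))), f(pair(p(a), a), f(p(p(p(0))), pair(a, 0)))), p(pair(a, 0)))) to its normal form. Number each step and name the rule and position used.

p(a)

1. p(f(pair(f(p(p(c)), f(pair(f(0, 0), a), p(pair(a, 0)))), f(pair(p(a), a), f(p(p(p(0))), pair(a, 0)))), p(pair(a, 0))))  →  p(f(pair(p(f(pair(f(0, 0), a), p(pair(a, 0)))), f(pair(p(a), a), f(p(p(p(0))), pair(a, 0)))), p(pair(a, 0))))   [R2 at 1.1.1]
2. p(f(pair(p(f(pair(f(0, 0), a), p(pair(a, 0)))), f(pair(p(a), a), f(p(p(p(0))), pair(a, 0)))), p(pair(a, 0))))  →  p(f(pair(p(f(pair(p(a), a), p(pair(a, 0)))), f(pair(p(a), a), f(p(p(p(0))), pair(a, 0)))), p(pair(a, 0))))   [R3 at 1.1.1.1.1.1]
3. p(f(pair(p(f(pair(p(a), a), p(pair(a, 0)))), f(pair(p(a), a), f(p(p(p(0))), pair(a, 0)))), p(pair(a, 0))))  →  p(f(pair(p(a), f(pair(p(a), a), f(p(p(p(0))), pair(a, 0)))), p(pair(a, 0))))   [R4 at 1.1.1.1]
4. p(f(pair(p(a), f(pair(p(a), a), f(p(p(p(0))), pair(a, 0)))), p(pair(a, 0))))  →  p(f(pair(p(a), f(pair(p(a), a), p(pair(a, 0)))), p(pair(a, 0))))   [R2 at 1.1.2.2]
5. p(f(pair(p(a), f(pair(p(a), a), p(pair(a, 0)))), p(pair(a, 0))))  →  p(f(pair(p(a), a), p(pair(a, 0))))   [R4 at 1.1.2]
6. p(f(pair(p(a), a), p(pair(a, 0))))  →  p(a)   [R4 at 1]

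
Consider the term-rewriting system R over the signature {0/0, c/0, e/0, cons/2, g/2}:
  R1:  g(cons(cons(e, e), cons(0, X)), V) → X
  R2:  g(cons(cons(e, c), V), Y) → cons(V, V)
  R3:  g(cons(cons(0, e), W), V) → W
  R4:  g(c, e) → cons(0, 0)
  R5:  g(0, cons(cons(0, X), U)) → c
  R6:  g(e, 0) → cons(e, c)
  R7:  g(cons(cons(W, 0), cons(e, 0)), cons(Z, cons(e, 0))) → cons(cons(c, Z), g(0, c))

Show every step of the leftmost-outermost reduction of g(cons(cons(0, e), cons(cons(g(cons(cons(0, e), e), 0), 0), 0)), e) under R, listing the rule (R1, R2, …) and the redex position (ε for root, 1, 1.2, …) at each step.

1. g(cons(cons(0, e), cons(cons(g(cons(cons(0, e), e), 0), 0), 0)), e)  →  cons(cons(g(cons(cons(0, e), e), 0), 0), 0)   [R3 at ε]
2. cons(cons(g(cons(cons(0, e), e), 0), 0), 0)  →  cons(cons(e, 0), 0)   [R3 at 1.1]

cons(cons(e, 0), 0)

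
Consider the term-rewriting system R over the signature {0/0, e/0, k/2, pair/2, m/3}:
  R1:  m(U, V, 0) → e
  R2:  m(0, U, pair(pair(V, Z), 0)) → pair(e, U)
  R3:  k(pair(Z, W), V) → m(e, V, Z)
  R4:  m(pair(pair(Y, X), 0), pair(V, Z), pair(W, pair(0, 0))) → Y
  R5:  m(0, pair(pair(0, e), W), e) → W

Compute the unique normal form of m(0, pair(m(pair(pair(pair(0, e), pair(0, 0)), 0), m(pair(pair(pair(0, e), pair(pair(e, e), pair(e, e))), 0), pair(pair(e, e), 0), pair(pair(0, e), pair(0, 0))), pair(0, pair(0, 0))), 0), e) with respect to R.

1. m(0, pair(m(pair(pair(pair(0, e), pair(0, 0)), 0), m(pair(pair(pair(0, e), pair(pair(e, e), pair(e, e))), 0), pair(pair(e, e), 0), pair(pair(0, e), pair(0, 0))), pair(0, pair(0, 0))), 0), e)  →  m(0, pair(m(pair(pair(pair(0, e), pair(0, 0)), 0), pair(0, e), pair(0, pair(0, 0))), 0), e)   [R4 at 2.1.2]
2. m(0, pair(m(pair(pair(pair(0, e), pair(0, 0)), 0), pair(0, e), pair(0, pair(0, 0))), 0), e)  →  m(0, pair(pair(0, e), 0), e)   [R4 at 2.1]
3. m(0, pair(pair(0, e), 0), e)  →  0   [R5 at ε]

0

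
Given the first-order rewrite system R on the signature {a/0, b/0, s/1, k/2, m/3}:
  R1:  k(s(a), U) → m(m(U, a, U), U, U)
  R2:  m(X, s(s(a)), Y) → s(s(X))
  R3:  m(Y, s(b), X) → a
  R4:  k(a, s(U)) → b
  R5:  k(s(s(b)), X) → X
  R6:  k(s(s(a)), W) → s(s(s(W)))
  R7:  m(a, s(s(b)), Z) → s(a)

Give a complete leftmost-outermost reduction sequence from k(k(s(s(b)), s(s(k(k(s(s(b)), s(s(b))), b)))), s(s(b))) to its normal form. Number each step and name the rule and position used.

1. k(k(s(s(b)), s(s(k(k(s(s(b)), s(s(b))), b)))), s(s(b)))  →  k(s(s(k(k(s(s(b)), s(s(b))), b))), s(s(b)))   [R5 at 1]
2. k(s(s(k(k(s(s(b)), s(s(b))), b))), s(s(b)))  →  k(s(s(k(s(s(b)), b))), s(s(b)))   [R5 at 1.1.1.1]
3. k(s(s(k(s(s(b)), b))), s(s(b)))  →  k(s(s(b)), s(s(b)))   [R5 at 1.1.1]
4. k(s(s(b)), s(s(b)))  →  s(s(b))   [R5 at ε]

s(s(b))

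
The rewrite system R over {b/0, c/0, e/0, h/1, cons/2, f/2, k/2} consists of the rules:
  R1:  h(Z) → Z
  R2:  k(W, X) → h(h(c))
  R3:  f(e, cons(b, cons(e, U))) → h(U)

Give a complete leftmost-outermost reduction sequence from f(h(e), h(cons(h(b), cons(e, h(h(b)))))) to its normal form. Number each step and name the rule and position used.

1. f(h(e), h(cons(h(b), cons(e, h(h(b))))))  →  f(e, h(cons(h(b), cons(e, h(h(b))))))   [R1 at 1]
2. f(e, h(cons(h(b), cons(e, h(h(b))))))  →  f(e, cons(h(b), cons(e, h(h(b)))))   [R1 at 2]
3. f(e, cons(h(b), cons(e, h(h(b)))))  →  f(e, cons(b, cons(e, h(h(b)))))   [R1 at 2.1]
4. f(e, cons(b, cons(e, h(h(b)))))  →  h(h(h(b)))   [R3 at ε]
5. h(h(h(b)))  →  h(h(b))   [R1 at ε]
6. h(h(b))  →  h(b)   [R1 at ε]
7. h(b)  →  b   [R1 at ε]

b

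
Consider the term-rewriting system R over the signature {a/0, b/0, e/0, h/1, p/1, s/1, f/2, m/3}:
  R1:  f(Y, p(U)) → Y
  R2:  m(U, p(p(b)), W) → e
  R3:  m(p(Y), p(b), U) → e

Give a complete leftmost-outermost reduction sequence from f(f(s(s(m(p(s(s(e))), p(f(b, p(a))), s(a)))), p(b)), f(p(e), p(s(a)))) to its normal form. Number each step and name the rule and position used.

s(s(e))

1. f(f(s(s(m(p(s(s(e))), p(f(b, p(a))), s(a)))), p(b)), f(p(e), p(s(a))))  →  f(s(s(m(p(s(s(e))), p(f(b, p(a))), s(a)))), f(p(e), p(s(a))))   [R1 at 1]
2. f(s(s(m(p(s(s(e))), p(f(b, p(a))), s(a)))), f(p(e), p(s(a))))  →  f(s(s(m(p(s(s(e))), p(b), s(a)))), f(p(e), p(s(a))))   [R1 at 1.1.1.2.1]
3. f(s(s(m(p(s(s(e))), p(b), s(a)))), f(p(e), p(s(a))))  →  f(s(s(e)), f(p(e), p(s(a))))   [R3 at 1.1.1]
4. f(s(s(e)), f(p(e), p(s(a))))  →  f(s(s(e)), p(e))   [R1 at 2]
5. f(s(s(e)), p(e))  →  s(s(e))   [R1 at ε]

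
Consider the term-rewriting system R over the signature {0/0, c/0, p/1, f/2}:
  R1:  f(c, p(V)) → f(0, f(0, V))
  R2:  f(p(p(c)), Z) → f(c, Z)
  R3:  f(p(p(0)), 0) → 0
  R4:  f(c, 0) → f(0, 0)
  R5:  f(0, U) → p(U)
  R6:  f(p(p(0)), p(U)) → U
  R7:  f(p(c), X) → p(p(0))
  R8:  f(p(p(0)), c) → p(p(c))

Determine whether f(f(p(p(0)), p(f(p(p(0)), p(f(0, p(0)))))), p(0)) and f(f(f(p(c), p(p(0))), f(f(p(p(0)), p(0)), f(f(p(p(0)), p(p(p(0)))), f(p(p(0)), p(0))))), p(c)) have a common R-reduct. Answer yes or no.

Reduce t₁ = f(f(p(p(0)), p(f(p(p(0)), p(f(0, p(0)))))), p(0)):
1. f(f(p(p(0)), p(f(p(p(0)), p(f(0, p(0)))))), p(0))  →  f(f(p(p(0)), p(f(0, p(0)))), p(0))   [R6 at 1]
2. f(f(p(p(0)), p(f(0, p(0)))), p(0))  →  f(f(0, p(0)), p(0))   [R6 at 1]
3. f(f(0, p(0)), p(0))  →  f(p(p(0)), p(0))   [R5 at 1]
4. f(p(p(0)), p(0))  →  0   [R6 at ε]

Reduce t₂ = f(f(f(p(c), p(p(0))), f(f(p(p(0)), p(0)), f(f(p(p(0)), p(p(p(0)))), f(p(p(0)), p(0))))), p(c)):
1. f(f(f(p(c), p(p(0))), f(f(p(p(0)), p(0)), f(f(p(p(0)), p(p(p(0)))), f(p(p(0)), p(0))))), p(c))  →  f(f(p(p(0)), f(f(p(p(0)), p(0)), f(f(p(p(0)), p(p(p(0)))), f(p(p(0)), p(0))))), p(c))   [R7 at 1.1]
2. f(f(p(p(0)), f(f(p(p(0)), p(0)), f(f(p(p(0)), p(p(p(0)))), f(p(p(0)), p(0))))), p(c))  →  f(f(p(p(0)), f(0, f(f(p(p(0)), p(p(p(0)))), f(p(p(0)), p(0))))), p(c))   [R6 at 1.2.1]
3. f(f(p(p(0)), f(0, f(f(p(p(0)), p(p(p(0)))), f(p(p(0)), p(0))))), p(c))  →  f(f(p(p(0)), p(f(f(p(p(0)), p(p(p(0)))), f(p(p(0)), p(0))))), p(c))   [R5 at 1.2]
4. f(f(p(p(0)), p(f(f(p(p(0)), p(p(p(0)))), f(p(p(0)), p(0))))), p(c))  →  f(f(f(p(p(0)), p(p(p(0)))), f(p(p(0)), p(0))), p(c))   [R6 at 1]
5. f(f(f(p(p(0)), p(p(p(0)))), f(p(p(0)), p(0))), p(c))  →  f(f(p(p(0)), f(p(p(0)), p(0))), p(c))   [R6 at 1.1]
6. f(f(p(p(0)), f(p(p(0)), p(0))), p(c))  →  f(f(p(p(0)), 0), p(c))   [R6 at 1.2]
7. f(f(p(p(0)), 0), p(c))  →  f(0, p(c))   [R3 at 1]
8. f(0, p(c))  →  p(p(c))   [R5 at ε]

no — NF(t₁) = 0, NF(t₂) = p(p(c))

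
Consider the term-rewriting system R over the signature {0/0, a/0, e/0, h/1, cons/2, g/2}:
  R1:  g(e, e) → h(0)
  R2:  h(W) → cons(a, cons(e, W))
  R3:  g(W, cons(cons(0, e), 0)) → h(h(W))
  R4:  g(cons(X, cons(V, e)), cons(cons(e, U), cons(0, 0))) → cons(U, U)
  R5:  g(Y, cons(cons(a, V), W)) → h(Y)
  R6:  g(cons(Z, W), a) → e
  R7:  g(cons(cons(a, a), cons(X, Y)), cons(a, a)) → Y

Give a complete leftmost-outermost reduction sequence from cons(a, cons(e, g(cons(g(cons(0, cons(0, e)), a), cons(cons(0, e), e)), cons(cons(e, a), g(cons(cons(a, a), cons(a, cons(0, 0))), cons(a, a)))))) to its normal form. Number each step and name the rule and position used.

cons(a, cons(e, cons(a, a)))

1. cons(a, cons(e, g(cons(g(cons(0, cons(0, e)), a), cons(cons(0, e), e)), cons(cons(e, a), g(cons(cons(a, a), cons(a, cons(0, 0))), cons(a, a))))))  →  cons(a, cons(e, g(cons(e, cons(cons(0, e), e)), cons(cons(e, a), g(cons(cons(a, a), cons(a, cons(0, 0))), cons(a, a))))))   [R6 at 2.2.1.1]
2. cons(a, cons(e, g(cons(e, cons(cons(0, e), e)), cons(cons(e, a), g(cons(cons(a, a), cons(a, cons(0, 0))), cons(a, a))))))  →  cons(a, cons(e, g(cons(e, cons(cons(0, e), e)), cons(cons(e, a), cons(0, 0)))))   [R7 at 2.2.2.2]
3. cons(a, cons(e, g(cons(e, cons(cons(0, e), e)), cons(cons(e, a), cons(0, 0)))))  →  cons(a, cons(e, cons(a, a)))   [R4 at 2.2]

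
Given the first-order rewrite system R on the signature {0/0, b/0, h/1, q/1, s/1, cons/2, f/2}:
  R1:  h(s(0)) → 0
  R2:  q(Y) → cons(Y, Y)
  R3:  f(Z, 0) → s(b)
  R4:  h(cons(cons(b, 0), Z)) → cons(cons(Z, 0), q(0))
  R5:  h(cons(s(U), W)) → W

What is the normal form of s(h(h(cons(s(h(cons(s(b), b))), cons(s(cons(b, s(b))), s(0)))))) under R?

s(s(0))

1. s(h(h(cons(s(h(cons(s(b), b))), cons(s(cons(b, s(b))), s(0))))))  →  s(h(cons(s(cons(b, s(b))), s(0))))   [R5 at 1.1]
2. s(h(cons(s(cons(b, s(b))), s(0))))  →  s(s(0))   [R5 at 1]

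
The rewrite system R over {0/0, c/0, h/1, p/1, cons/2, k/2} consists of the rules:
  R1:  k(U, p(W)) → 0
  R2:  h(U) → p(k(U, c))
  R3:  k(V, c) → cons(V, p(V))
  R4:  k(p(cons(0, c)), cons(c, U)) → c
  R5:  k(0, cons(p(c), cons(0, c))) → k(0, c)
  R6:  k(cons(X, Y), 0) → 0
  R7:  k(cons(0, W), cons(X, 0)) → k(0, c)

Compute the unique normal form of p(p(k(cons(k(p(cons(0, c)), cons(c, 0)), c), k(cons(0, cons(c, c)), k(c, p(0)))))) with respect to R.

1. p(p(k(cons(k(p(cons(0, c)), cons(c, 0)), c), k(cons(0, cons(c, c)), k(c, p(0))))))  →  p(p(k(cons(c, c), k(cons(0, cons(c, c)), k(c, p(0))))))   [R4 at 1.1.1.1]
2. p(p(k(cons(c, c), k(cons(0, cons(c, c)), k(c, p(0))))))  →  p(p(k(cons(c, c), k(cons(0, cons(c, c)), 0))))   [R1 at 1.1.2.2]
3. p(p(k(cons(c, c), k(cons(0, cons(c, c)), 0))))  →  p(p(k(cons(c, c), 0)))   [R6 at 1.1.2]
4. p(p(k(cons(c, c), 0)))  →  p(p(0))   [R6 at 1.1]

p(p(0))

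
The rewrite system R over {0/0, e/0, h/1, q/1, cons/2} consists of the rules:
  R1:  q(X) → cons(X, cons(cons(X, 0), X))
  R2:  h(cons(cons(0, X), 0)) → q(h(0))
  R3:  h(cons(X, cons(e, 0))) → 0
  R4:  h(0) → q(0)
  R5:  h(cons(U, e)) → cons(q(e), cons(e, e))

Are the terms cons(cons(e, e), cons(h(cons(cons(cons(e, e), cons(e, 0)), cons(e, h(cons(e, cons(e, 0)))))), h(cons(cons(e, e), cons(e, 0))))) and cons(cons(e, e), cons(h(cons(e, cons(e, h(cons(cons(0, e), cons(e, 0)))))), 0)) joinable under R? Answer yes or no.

yes — NF(t₁) = cons(cons(e, e), cons(0, 0)), NF(t₂) = cons(cons(e, e), cons(0, 0))

Reduce t₁ = cons(cons(e, e), cons(h(cons(cons(cons(e, e), cons(e, 0)), cons(e, h(cons(e, cons(e, 0)))))), h(cons(cons(e, e), cons(e, 0))))):
1. cons(cons(e, e), cons(h(cons(cons(cons(e, e), cons(e, 0)), cons(e, h(cons(e, cons(e, 0)))))), h(cons(cons(e, e), cons(e, 0)))))  →  cons(cons(e, e), cons(h(cons(cons(cons(e, e), cons(e, 0)), cons(e, 0))), h(cons(cons(e, e), cons(e, 0)))))   [R3 at 2.1.1.2.2]
2. cons(cons(e, e), cons(h(cons(cons(cons(e, e), cons(e, 0)), cons(e, 0))), h(cons(cons(e, e), cons(e, 0)))))  →  cons(cons(e, e), cons(0, h(cons(cons(e, e), cons(e, 0)))))   [R3 at 2.1]
3. cons(cons(e, e), cons(0, h(cons(cons(e, e), cons(e, 0)))))  →  cons(cons(e, e), cons(0, 0))   [R3 at 2.2]

Reduce t₂ = cons(cons(e, e), cons(h(cons(e, cons(e, h(cons(cons(0, e), cons(e, 0)))))), 0)):
1. cons(cons(e, e), cons(h(cons(e, cons(e, h(cons(cons(0, e), cons(e, 0)))))), 0))  →  cons(cons(e, e), cons(h(cons(e, cons(e, 0))), 0))   [R3 at 2.1.1.2.2]
2. cons(cons(e, e), cons(h(cons(e, cons(e, 0))), 0))  →  cons(cons(e, e), cons(0, 0))   [R3 at 2.1]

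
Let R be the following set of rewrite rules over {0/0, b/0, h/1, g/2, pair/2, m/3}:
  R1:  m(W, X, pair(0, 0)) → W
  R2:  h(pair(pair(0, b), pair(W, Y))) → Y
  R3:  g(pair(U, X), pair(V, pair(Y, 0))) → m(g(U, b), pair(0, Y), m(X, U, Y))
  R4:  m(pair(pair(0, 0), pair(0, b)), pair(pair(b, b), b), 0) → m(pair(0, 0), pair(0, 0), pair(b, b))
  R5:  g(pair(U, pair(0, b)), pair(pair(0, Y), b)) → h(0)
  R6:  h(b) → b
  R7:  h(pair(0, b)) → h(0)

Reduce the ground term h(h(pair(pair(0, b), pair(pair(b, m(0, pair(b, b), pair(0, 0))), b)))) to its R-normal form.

b

1. h(h(pair(pair(0, b), pair(pair(b, m(0, pair(b, b), pair(0, 0))), b))))  →  h(b)   [R2 at 1]
2. h(b)  →  b   [R6 at ε]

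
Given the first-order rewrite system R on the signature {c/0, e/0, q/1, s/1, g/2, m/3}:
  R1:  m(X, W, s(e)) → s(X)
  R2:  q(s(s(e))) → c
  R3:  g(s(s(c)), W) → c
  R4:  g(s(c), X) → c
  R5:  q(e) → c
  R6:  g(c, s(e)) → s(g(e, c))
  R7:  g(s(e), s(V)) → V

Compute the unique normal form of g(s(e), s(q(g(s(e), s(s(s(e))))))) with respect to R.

c

1. g(s(e), s(q(g(s(e), s(s(s(e)))))))  →  q(g(s(e), s(s(s(e)))))   [R7 at ε]
2. q(g(s(e), s(s(s(e)))))  →  q(s(s(e)))   [R7 at 1]
3. q(s(s(e)))  →  c   [R2 at ε]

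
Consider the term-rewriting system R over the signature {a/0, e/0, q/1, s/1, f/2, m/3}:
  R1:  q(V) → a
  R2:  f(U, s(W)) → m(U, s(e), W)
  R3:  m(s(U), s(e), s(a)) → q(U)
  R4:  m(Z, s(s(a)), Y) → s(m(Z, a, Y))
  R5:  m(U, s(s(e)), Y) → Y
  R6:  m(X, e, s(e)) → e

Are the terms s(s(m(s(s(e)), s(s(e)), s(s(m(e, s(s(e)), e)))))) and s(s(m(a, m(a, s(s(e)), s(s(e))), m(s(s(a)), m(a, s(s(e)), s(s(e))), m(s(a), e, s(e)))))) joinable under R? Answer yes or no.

no — NF(t₁) = s(s(s(s(e)))), NF(t₂) = s(s(e))

Reduce t₁ = s(s(m(s(s(e)), s(s(e)), s(s(m(e, s(s(e)), e)))))):
1. s(s(m(s(s(e)), s(s(e)), s(s(m(e, s(s(e)), e))))))  →  s(s(s(s(m(e, s(s(e)), e)))))   [R5 at 1.1]
2. s(s(s(s(m(e, s(s(e)), e)))))  →  s(s(s(s(e))))   [R5 at 1.1.1.1]

Reduce t₂ = s(s(m(a, m(a, s(s(e)), s(s(e))), m(s(s(a)), m(a, s(s(e)), s(s(e))), m(s(a), e, s(e)))))):
1. s(s(m(a, m(a, s(s(e)), s(s(e))), m(s(s(a)), m(a, s(s(e)), s(s(e))), m(s(a), e, s(e))))))  →  s(s(m(a, s(s(e)), m(s(s(a)), m(a, s(s(e)), s(s(e))), m(s(a), e, s(e))))))   [R5 at 1.1.2]
2. s(s(m(a, s(s(e)), m(s(s(a)), m(a, s(s(e)), s(s(e))), m(s(a), e, s(e))))))  →  s(s(m(s(s(a)), m(a, s(s(e)), s(s(e))), m(s(a), e, s(e)))))   [R5 at 1.1]
3. s(s(m(s(s(a)), m(a, s(s(e)), s(s(e))), m(s(a), e, s(e)))))  →  s(s(m(s(s(a)), s(s(e)), m(s(a), e, s(e)))))   [R5 at 1.1.2]
4. s(s(m(s(s(a)), s(s(e)), m(s(a), e, s(e)))))  →  s(s(m(s(a), e, s(e))))   [R5 at 1.1]
5. s(s(m(s(a), e, s(e))))  →  s(s(e))   [R6 at 1.1]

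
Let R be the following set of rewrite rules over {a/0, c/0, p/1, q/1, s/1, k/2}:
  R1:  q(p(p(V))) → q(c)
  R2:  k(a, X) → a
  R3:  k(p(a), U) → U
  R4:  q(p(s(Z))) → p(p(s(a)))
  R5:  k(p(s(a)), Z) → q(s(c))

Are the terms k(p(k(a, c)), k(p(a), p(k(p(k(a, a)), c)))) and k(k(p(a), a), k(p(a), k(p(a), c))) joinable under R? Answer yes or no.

Reduce t₁ = k(p(k(a, c)), k(p(a), p(k(p(k(a, a)), c)))):
1. k(p(k(a, c)), k(p(a), p(k(p(k(a, a)), c))))  →  k(p(a), k(p(a), p(k(p(k(a, a)), c))))   [R2 at 1.1]
2. k(p(a), k(p(a), p(k(p(k(a, a)), c))))  →  k(p(a), p(k(p(k(a, a)), c)))   [R3 at ε]
3. k(p(a), p(k(p(k(a, a)), c)))  →  p(k(p(k(a, a)), c))   [R3 at ε]
4. p(k(p(k(a, a)), c))  →  p(k(p(a), c))   [R2 at 1.1.1]
5. p(k(p(a), c))  →  p(c)   [R3 at 1]

Reduce t₂ = k(k(p(a), a), k(p(a), k(p(a), c))):
1. k(k(p(a), a), k(p(a), k(p(a), c)))  →  k(a, k(p(a), k(p(a), c)))   [R3 at 1]
2. k(a, k(p(a), k(p(a), c)))  →  a   [R2 at ε]

no — NF(t₁) = p(c), NF(t₂) = a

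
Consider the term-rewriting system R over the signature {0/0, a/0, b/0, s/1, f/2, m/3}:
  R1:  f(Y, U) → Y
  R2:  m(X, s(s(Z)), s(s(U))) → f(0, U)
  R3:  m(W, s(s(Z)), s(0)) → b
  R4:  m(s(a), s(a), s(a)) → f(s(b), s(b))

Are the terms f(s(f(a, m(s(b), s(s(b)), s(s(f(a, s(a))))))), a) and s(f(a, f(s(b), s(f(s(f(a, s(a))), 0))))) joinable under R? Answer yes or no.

Reduce t₁ = f(s(f(a, m(s(b), s(s(b)), s(s(f(a, s(a))))))), a):
1. f(s(f(a, m(s(b), s(s(b)), s(s(f(a, s(a))))))), a)  →  s(f(a, m(s(b), s(s(b)), s(s(f(a, s(a)))))))   [R1 at ε]
2. s(f(a, m(s(b), s(s(b)), s(s(f(a, s(a)))))))  →  s(a)   [R1 at 1]

Reduce t₂ = s(f(a, f(s(b), s(f(s(f(a, s(a))), 0))))):
1. s(f(a, f(s(b), s(f(s(f(a, s(a))), 0)))))  →  s(a)   [R1 at 1]

yes — NF(t₁) = s(a), NF(t₂) = s(a)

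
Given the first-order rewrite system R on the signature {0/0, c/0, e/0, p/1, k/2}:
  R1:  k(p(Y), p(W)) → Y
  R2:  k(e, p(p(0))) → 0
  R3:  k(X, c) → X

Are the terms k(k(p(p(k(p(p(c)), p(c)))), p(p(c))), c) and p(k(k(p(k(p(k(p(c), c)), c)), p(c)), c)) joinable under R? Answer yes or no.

Reduce t₁ = k(k(p(p(k(p(p(c)), p(c)))), p(p(c))), c):
1. k(k(p(p(k(p(p(c)), p(c)))), p(p(c))), c)  →  k(p(p(k(p(p(c)), p(c)))), p(p(c)))   [R3 at ε]
2. k(p(p(k(p(p(c)), p(c)))), p(p(c)))  →  p(k(p(p(c)), p(c)))   [R1 at ε]
3. p(k(p(p(c)), p(c)))  →  p(p(c))   [R1 at 1]

Reduce t₂ = p(k(k(p(k(p(k(p(c), c)), c)), p(c)), c)):
1. p(k(k(p(k(p(k(p(c), c)), c)), p(c)), c))  →  p(k(p(k(p(k(p(c), c)), c)), p(c)))   [R3 at 1]
2. p(k(p(k(p(k(p(c), c)), c)), p(c)))  →  p(k(p(k(p(c), c)), c))   [R1 at 1]
3. p(k(p(k(p(c), c)), c))  →  p(p(k(p(c), c)))   [R3 at 1]
4. p(p(k(p(c), c)))  →  p(p(p(c)))   [R3 at 1.1]

no — NF(t₁) = p(p(c)), NF(t₂) = p(p(p(c)))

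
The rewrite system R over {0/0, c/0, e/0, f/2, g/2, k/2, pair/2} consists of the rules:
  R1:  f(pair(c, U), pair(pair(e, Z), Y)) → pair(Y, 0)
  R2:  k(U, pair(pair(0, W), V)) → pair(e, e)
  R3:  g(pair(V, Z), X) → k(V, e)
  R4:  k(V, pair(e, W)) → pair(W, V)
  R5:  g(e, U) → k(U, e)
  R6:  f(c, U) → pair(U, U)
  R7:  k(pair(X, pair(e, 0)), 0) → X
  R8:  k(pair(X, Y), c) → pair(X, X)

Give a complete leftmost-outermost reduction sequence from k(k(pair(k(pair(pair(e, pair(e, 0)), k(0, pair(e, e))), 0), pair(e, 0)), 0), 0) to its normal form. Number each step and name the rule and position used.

1. k(k(pair(k(pair(pair(e, pair(e, 0)), k(0, pair(e, e))), 0), pair(e, 0)), 0), 0)  →  k(k(pair(pair(e, pair(e, 0)), k(0, pair(e, e))), 0), 0)   [R7 at 1]
2. k(k(pair(pair(e, pair(e, 0)), k(0, pair(e, e))), 0), 0)  →  k(k(pair(pair(e, pair(e, 0)), pair(e, 0)), 0), 0)   [R4 at 1.1.2]
3. k(k(pair(pair(e, pair(e, 0)), pair(e, 0)), 0), 0)  →  k(pair(e, pair(e, 0)), 0)   [R7 at 1]
4. k(pair(e, pair(e, 0)), 0)  →  e   [R7 at ε]

e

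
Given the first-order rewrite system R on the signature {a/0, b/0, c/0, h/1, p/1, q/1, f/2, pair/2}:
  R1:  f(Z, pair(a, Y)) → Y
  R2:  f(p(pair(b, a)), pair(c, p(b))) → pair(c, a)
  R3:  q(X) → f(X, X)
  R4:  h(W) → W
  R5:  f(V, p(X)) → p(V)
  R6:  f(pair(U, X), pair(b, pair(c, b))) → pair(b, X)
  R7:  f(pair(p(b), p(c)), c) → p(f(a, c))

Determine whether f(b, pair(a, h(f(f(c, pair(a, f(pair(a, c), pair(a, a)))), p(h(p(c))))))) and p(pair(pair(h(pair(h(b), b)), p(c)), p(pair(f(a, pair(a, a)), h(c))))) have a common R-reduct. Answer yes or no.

no — NF(t₁) = p(a), NF(t₂) = p(pair(pair(pair(b, b), p(c)), p(pair(a, c))))

Reduce t₁ = f(b, pair(a, h(f(f(c, pair(a, f(pair(a, c), pair(a, a)))), p(h(p(c))))))):
1. f(b, pair(a, h(f(f(c, pair(a, f(pair(a, c), pair(a, a)))), p(h(p(c)))))))  →  h(f(f(c, pair(a, f(pair(a, c), pair(a, a)))), p(h(p(c)))))   [R1 at ε]
2. h(f(f(c, pair(a, f(pair(a, c), pair(a, a)))), p(h(p(c)))))  →  f(f(c, pair(a, f(pair(a, c), pair(a, a)))), p(h(p(c))))   [R4 at ε]
3. f(f(c, pair(a, f(pair(a, c), pair(a, a)))), p(h(p(c))))  →  p(f(c, pair(a, f(pair(a, c), pair(a, a)))))   [R5 at ε]
4. p(f(c, pair(a, f(pair(a, c), pair(a, a)))))  →  p(f(pair(a, c), pair(a, a)))   [R1 at 1]
5. p(f(pair(a, c), pair(a, a)))  →  p(a)   [R1 at 1]

Reduce t₂ = p(pair(pair(h(pair(h(b), b)), p(c)), p(pair(f(a, pair(a, a)), h(c))))):
1. p(pair(pair(h(pair(h(b), b)), p(c)), p(pair(f(a, pair(a, a)), h(c)))))  →  p(pair(pair(pair(h(b), b), p(c)), p(pair(f(a, pair(a, a)), h(c)))))   [R4 at 1.1.1]
2. p(pair(pair(pair(h(b), b), p(c)), p(pair(f(a, pair(a, a)), h(c)))))  →  p(pair(pair(pair(b, b), p(c)), p(pair(f(a, pair(a, a)), h(c)))))   [R4 at 1.1.1.1]
3. p(pair(pair(pair(b, b), p(c)), p(pair(f(a, pair(a, a)), h(c)))))  →  p(pair(pair(pair(b, b), p(c)), p(pair(a, h(c)))))   [R1 at 1.2.1.1]
4. p(pair(pair(pair(b, b), p(c)), p(pair(a, h(c)))))  →  p(pair(pair(pair(b, b), p(c)), p(pair(a, c))))   [R4 at 1.2.1.2]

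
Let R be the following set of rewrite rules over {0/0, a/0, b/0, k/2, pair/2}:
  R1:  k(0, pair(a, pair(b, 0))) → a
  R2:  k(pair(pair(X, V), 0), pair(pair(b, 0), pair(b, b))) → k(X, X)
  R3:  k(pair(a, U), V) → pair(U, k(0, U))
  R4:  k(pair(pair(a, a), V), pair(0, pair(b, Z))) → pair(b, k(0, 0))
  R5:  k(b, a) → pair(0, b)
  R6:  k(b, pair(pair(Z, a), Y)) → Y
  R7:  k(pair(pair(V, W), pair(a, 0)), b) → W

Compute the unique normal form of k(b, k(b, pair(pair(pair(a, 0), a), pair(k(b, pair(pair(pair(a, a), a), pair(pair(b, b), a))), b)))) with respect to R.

b

1. k(b, k(b, pair(pair(pair(a, 0), a), pair(k(b, pair(pair(pair(a, a), a), pair(pair(b, b), a))), b))))  →  k(b, pair(k(b, pair(pair(pair(a, a), a), pair(pair(b, b), a))), b))   [R6 at 2]
2. k(b, pair(k(b, pair(pair(pair(a, a), a), pair(pair(b, b), a))), b))  →  k(b, pair(pair(pair(b, b), a), b))   [R6 at 2.1]
3. k(b, pair(pair(pair(b, b), a), b))  →  b   [R6 at ε]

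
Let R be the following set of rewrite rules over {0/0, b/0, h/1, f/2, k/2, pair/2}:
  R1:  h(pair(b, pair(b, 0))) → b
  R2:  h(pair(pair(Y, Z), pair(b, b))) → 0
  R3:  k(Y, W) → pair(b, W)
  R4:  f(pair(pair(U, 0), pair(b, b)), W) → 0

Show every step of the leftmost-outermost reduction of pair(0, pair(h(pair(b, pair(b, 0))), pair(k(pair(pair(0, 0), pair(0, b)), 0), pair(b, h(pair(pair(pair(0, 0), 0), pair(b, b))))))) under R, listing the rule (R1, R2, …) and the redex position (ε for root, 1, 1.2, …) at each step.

1. pair(0, pair(h(pair(b, pair(b, 0))), pair(k(pair(pair(0, 0), pair(0, b)), 0), pair(b, h(pair(pair(pair(0, 0), 0), pair(b, b)))))))  →  pair(0, pair(b, pair(k(pair(pair(0, 0), pair(0, b)), 0), pair(b, h(pair(pair(pair(0, 0), 0), pair(b, b)))))))   [R1 at 2.1]
2. pair(0, pair(b, pair(k(pair(pair(0, 0), pair(0, b)), 0), pair(b, h(pair(pair(pair(0, 0), 0), pair(b, b)))))))  →  pair(0, pair(b, pair(pair(b, 0), pair(b, h(pair(pair(pair(0, 0), 0), pair(b, b)))))))   [R3 at 2.2.1]
3. pair(0, pair(b, pair(pair(b, 0), pair(b, h(pair(pair(pair(0, 0), 0), pair(b, b)))))))  →  pair(0, pair(b, pair(pair(b, 0), pair(b, 0))))   [R2 at 2.2.2.2]

pair(0, pair(b, pair(pair(b, 0), pair(b, 0))))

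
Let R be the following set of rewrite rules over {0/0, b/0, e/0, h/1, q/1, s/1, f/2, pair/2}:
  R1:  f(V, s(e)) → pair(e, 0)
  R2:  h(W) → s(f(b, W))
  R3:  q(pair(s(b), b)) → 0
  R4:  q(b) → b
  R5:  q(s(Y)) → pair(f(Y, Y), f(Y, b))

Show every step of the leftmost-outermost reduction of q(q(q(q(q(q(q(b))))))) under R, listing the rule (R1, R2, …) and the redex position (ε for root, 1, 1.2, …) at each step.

b

1. q(q(q(q(q(q(q(b)))))))  →  q(q(q(q(q(q(b))))))   [R4 at 1.1.1.1.1.1]
2. q(q(q(q(q(q(b))))))  →  q(q(q(q(q(b)))))   [R4 at 1.1.1.1.1]
3. q(q(q(q(q(b)))))  →  q(q(q(q(b))))   [R4 at 1.1.1.1]
4. q(q(q(q(b))))  →  q(q(q(b)))   [R4 at 1.1.1]
5. q(q(q(b)))  →  q(q(b))   [R4 at 1.1]
6. q(q(b))  →  q(b)   [R4 at 1]
7. q(b)  →  b   [R4 at ε]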